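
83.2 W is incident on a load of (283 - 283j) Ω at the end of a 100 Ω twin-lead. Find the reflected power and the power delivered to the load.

P_reflected ≈ 41.7 W; P_delivered ≈ 41.5 W

|Γ| = |(183 − j283)/(383 − j283)| = 0.708
|Γ|² = 0.501
P_refl = |Γ|²·P_inc = 41.7 W, P_del = (1 − |Γ|²)·P_inc = 41.5 W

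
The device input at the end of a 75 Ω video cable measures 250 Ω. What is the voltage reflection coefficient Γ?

Γ = 0.538

Γ = (Z_L − Z_0)/(Z_L + Z_0) = (250 − 75)/(250 + 75) = 175/325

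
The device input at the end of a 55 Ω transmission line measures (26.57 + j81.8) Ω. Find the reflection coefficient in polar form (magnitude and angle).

Γ = (Z_L − Z_0)/(Z_L + Z_0) = (-28.43 + j81.8)/(81.57 + j81.8)
|Γ| = 86.6/116 = 0.75

Γ ≈ 0.75 ∠ 64.1°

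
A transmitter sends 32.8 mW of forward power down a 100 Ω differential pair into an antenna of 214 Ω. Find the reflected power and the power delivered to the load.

Γ = (214 − 100)/(214 + 100) = 0.363
|Γ|² = 0.132
P_refl = |Γ|²·P_inc = 4.32 mW, P_del = (1 − |Γ|²)·P_inc = 28.5 mW

P_reflected ≈ 4.32 mW; P_delivered ≈ 28.5 mW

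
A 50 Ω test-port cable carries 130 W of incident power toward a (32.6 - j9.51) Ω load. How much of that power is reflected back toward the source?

P_reflected ≈ 7.39 W

|Γ| = |(-17.4 − j9.51)/(82.6 − j9.51)| = 0.238
|Γ|² = 0.0569
P_refl = |Γ|²·P_inc = 7.39 W, P_del = (1 − |Γ|²)·P_inc = 123 W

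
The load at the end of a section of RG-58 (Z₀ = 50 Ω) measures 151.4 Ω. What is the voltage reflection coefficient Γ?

Γ = 0.503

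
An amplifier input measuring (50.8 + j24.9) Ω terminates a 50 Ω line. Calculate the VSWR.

VSWR ≈ 1.63

Γ = (Z_L − Z_0)/(Z_L + Z_0) = (0.8 + j24.9)/(100.8 + j24.9)
|Γ| = 24.9/104 = 0.24
VSWR = (1 + |Γ|)/(1 − |Γ|) = 1.24/0.76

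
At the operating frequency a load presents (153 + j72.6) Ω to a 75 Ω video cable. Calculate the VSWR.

VSWR ≈ 2.61

Γ = (Z_L − Z_0)/(Z_L + Z_0) = (78 + j72.6)/(228 + j72.6)
|Γ| = 107/239 = 0.445
VSWR = (1 + |Γ|)/(1 − |Γ|) = 1.45/0.555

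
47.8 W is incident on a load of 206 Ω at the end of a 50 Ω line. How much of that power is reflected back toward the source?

Γ = (206 − 50)/(206 + 50) = 0.609
|Γ|² = 0.371
P_refl = |Γ|²·P_inc = 17.7 W, P_del = (1 − |Γ|²)·P_inc = 30.1 W

P_reflected ≈ 17.7 W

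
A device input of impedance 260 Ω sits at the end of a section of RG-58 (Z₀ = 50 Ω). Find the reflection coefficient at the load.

Γ = 0.677

Γ = (Z_L − Z_0)/(Z_L + Z_0) = (260 − 50)/(260 + 50) = 210/310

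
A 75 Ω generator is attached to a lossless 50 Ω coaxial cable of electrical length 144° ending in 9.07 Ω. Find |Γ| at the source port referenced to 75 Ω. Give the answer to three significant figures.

|Γ| ≈ 0.74

tan(βl) = -0.727
Z_in = Z_0·(Z_L + jZ_0·tanβl)/(Z_0 + jZ_L·tanβl) = 13.6 − j34.5 Ω
Γ_s = (Z_in − Z_s)/(Z_in + Z_s) = (-61.4 − j34.5)/(88.6 − j34.5), |Γ_s| = 0.74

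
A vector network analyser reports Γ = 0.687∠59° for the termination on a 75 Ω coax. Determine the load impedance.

Z_L = Z_0·(1 + Γ)/(1 − Γ) = 75·(1.35 + j0.589)/(0.646 − j0.589)

Z_L ≈ 51.8 + j116 Ω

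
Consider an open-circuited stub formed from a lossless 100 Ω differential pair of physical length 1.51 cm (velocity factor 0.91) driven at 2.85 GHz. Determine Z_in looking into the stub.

λ = v/f = 0.91·c / 2.85 GHz = 0.0958 m
βl = 2π·l/λ = 2π × 0.158 = 56.7°
tan(βl) = 1.53
For an open-circuited stub, Z_in = −jZ_0·cot(βl) = −jZ_0/tan(βl)

Z_in ≈ −j65.6 Ω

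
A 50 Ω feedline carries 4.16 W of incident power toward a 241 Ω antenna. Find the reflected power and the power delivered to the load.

P_reflected ≈ 1.79 W; P_delivered ≈ 2.37 W

Γ = (241 − 50)/(241 + 50) = 0.656
|Γ|² = 0.431
P_refl = |Γ|²·P_inc = 1.79 W, P_del = (1 − |Γ|²)·P_inc = 2.37 W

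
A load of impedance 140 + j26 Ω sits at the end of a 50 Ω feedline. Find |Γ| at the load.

|Γ| ≈ 0.489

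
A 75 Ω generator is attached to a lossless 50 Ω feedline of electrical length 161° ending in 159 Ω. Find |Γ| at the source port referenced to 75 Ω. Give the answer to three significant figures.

|Γ| ≈ 0.418

tan(βl) = -0.344
Z_in = Z_0·(Z_L + jZ_0·tanβl)/(Z_0 + jZ_L·tanβl) = 80.9 + j71.3 Ω
Γ_s = (Z_in − Z_s)/(Z_in + Z_s) = (5.88 + j71.3)/(156 + j71.3), |Γ_s| = 0.418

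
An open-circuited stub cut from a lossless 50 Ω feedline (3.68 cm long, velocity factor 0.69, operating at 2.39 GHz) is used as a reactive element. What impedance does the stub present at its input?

λ = v/f = 0.69·c / 2.39 GHz = 0.0866 m
βl = 2π·l/λ = 2π × 0.425 = 153°
tan(βl) = -0.51
For an open-circuited stub, Z_in = −jZ_0·cot(βl) = −jZ_0/tan(βl)

Z_in ≈ +j98 Ω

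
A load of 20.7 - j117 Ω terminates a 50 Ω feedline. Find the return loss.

Γ = (-29.3 − j117)/(70.7 − j117), |Γ| = 0.882
RL = −20·log₁₀|Γ| = −20·log₁₀(0.882)

RL ≈ 1.09 dB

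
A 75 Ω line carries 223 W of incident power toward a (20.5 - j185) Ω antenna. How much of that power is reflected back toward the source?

P_reflected ≈ 191 W

|Γ| = |(-54.5 − j185)/(95.5 − j185)| = 0.926
|Γ|² = 0.858
P_refl = |Γ|²·P_inc = 191 W, P_del = (1 − |Γ|²)·P_inc = 31.6 W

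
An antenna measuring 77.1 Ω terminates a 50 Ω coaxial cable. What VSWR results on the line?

For a purely resistive load, VSWR = R_L/Z_0 or Z_0/R_L (whichever > 1) = 77.1/50

VSWR ≈ 1.54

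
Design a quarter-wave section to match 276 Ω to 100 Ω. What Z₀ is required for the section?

Z_qwt = √(Z_0·R_L) = √(100 × 276) = √27600

Z_qwt ≈ 166 Ω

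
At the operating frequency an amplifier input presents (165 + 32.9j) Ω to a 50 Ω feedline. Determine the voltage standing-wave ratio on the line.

Γ = (Z_L − Z_0)/(Z_L + Z_0) = (115 + j32.9)/(215 + j32.9)
|Γ| = 120/218 = 0.55
VSWR = (1 + |Γ|)/(1 − |Γ|) = 1.55/0.45

VSWR ≈ 3.44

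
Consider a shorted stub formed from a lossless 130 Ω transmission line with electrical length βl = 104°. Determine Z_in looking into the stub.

Z_in ≈ −j521 Ω

tan(βl) = -4.01
For a shorted stub, Z_in = jZ_0·tan(βl)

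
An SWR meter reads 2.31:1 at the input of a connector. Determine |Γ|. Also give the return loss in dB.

|Γ| = (S − 1)/(S + 1) = (2.31 − 1)/(2.31 + 1) = 1.31/3.31
RL = −20·log₁₀|Γ| = −20·log₁₀(0.396)

|Γ| ≈ 0.396; return loss ≈ 8.05 dB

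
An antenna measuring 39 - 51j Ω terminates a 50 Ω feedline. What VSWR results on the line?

VSWR ≈ 3.07

Γ = (Z_L − Z_0)/(Z_L + Z_0) = (-11 − j51)/(89 − j51)
|Γ| = 52.2/103 = 0.509
VSWR = (1 + |Γ|)/(1 − |Γ|) = 1.51/0.491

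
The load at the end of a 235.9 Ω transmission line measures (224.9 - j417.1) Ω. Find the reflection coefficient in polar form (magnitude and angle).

Γ = (Z_L − Z_0)/(Z_L + Z_0) = (-11 − j417.1)/(460.8 − j417.1)
|Γ| = 417/622 = 0.671

Γ ≈ 0.671 ∠ -49.4°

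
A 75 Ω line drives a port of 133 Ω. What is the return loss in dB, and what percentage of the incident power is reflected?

RL ≈ 11.1 dB; 7.78% of incident power reflected

Γ = (133 − 75)/(133 + 75) = 0.279
RL = −20·log₁₀(0.279) = 11.1 dB
P_refl/P_inc = |Γ|² = 0.0778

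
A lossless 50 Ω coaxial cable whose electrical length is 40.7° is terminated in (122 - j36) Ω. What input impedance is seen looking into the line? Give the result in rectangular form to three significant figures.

tan(βl) = tan(40.7°) = 0.86
Z_in = Z_0·(Z_L + jZ_0·tanβl)/(Z_0 + jZ_L·tanβl)
     = 50·(122 + j7.01)/(81 + j105)

Z_in ≈ 30.2 − j34.8 Ω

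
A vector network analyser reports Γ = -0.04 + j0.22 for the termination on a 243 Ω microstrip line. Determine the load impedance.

Z_L = Z_0·(1 + Γ)/(1 − Γ) = 243·(0.96 + j0.22)/(1.04 − j0.22)

Z_L ≈ 204 + j94.6 Ω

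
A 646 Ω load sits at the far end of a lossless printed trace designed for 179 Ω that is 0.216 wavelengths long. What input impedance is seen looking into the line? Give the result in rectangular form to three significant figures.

Z_in ≈ 51.7 − j35.7 Ω

βl = 2π × 0.216 = 77.8°
tan(βl) = tan(77.8°) = 4.61
Z_in = Z_0·(Z_L + jZ_0·tanβl)/(Z_0 + jZ_L·tanβl)
     = 179·(646 + j825)/(179 + j2980)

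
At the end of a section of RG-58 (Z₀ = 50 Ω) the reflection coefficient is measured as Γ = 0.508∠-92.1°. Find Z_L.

Z_L ≈ 28.6 − j39.2 Ω

Z_L = Z_0·(1 + Γ)/(1 − Γ) = 50·(0.981 − j0.508)/(1.02 + j0.508)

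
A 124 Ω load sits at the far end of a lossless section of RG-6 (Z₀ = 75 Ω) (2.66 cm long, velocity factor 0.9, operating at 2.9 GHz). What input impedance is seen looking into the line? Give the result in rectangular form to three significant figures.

λ = v/f = 0.9·c / 2.9 GHz = 0.0931 m
βl = 2π·l/λ = 2π × 0.286 = 103°
tan(βl) = tan(103°) = -4.38
Z_in = Z_0·(Z_L + jZ_0·tanβl)/(Z_0 + jZ_L·tanβl)
     = 75·(124 − j329)/(75 − j543)

Z_in ≈ 46.8 + j10.6 Ω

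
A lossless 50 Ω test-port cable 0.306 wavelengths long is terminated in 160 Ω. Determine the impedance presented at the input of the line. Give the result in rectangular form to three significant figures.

βl = 2π × 0.306 = 110°
tan(βl) = tan(110°) = -2.72
Z_in = Z_0·(Z_L + jZ_0·tanβl)/(Z_0 + jZ_L·tanβl)
     = 50·(160 − j136)/(50 − j436)

Z_in ≈ 17.5 + j16.3 Ω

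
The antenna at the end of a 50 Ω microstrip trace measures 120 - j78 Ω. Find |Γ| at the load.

|Γ| ≈ 0.56

Γ = (Z_L − Z_0)/(Z_L + Z_0) = (70 − j78)/(170 − j78)
|Γ| = 105/187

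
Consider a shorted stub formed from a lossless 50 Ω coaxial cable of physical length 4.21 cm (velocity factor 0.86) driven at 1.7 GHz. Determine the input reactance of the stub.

X_in ≈ -288 Ω (capacitive)

λ = v/f = 0.86·c / 1.7 GHz = 0.152 m
βl = 2π·l/λ = 2π × 0.277 = 99.9°
tan(βl) = -5.75
For a shorted stub, Z_in = jZ_0·tan(βl)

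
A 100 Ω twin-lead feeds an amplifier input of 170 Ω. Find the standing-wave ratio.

VSWR ≈ 1.7

Γ = (170 − 100)/(170 + 100) = 0.259
VSWR = (1 + 0.259)/(1 − 0.259)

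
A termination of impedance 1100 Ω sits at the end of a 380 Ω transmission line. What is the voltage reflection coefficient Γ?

Γ = (Z_L − Z_0)/(Z_L + Z_0) = (1100 − 380)/(1100 + 380) = 720/1480

Γ = 0.486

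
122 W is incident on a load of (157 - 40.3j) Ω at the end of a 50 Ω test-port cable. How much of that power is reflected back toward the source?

P_reflected ≈ 35.9 W

|Γ| = |(107 − j40.3)/(207 − j40.3)| = 0.542
|Γ|² = 0.294
P_refl = |Γ|²·P_inc = 35.9 W, P_del = (1 − |Γ|²)·P_inc = 86.1 W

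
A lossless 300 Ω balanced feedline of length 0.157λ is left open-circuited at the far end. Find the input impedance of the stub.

βl = 2π × 0.157 = 56.5°
tan(βl) = 1.51
For an open-circuited stub, Z_in = −jZ_0·cot(βl) = −jZ_0/tan(βl)

Z_in ≈ −j198 Ω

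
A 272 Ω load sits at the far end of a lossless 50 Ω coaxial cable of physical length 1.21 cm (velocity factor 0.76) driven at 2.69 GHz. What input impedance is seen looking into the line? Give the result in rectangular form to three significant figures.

λ = v/f = 0.76·c / 2.69 GHz = 0.0848 m
βl = 2π·l/λ = 2π × 0.143 = 51.4°
tan(βl) = tan(51.4°) = 1.25
Z_in = Z_0·(Z_L + jZ_0·tanβl)/(Z_0 + jZ_L·tanβl)
     = 50·(272 + j62.6)/(50 + j341)

Z_in ≈ 14.7 − j37.8 Ω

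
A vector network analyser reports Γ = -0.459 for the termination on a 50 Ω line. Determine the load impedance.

Z_L = Z_0·(1 + Γ)/(1 − Γ) = 50·(0.541)/(1.46)

Z_L ≈ 18.5 Ω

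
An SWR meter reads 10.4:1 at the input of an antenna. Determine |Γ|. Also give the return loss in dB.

|Γ| ≈ 0.825; return loss ≈ 1.68 dB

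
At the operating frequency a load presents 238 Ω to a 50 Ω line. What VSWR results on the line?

For a purely resistive load, VSWR = R_L/Z_0 or Z_0/R_L (whichever > 1) = 238/50

VSWR ≈ 4.76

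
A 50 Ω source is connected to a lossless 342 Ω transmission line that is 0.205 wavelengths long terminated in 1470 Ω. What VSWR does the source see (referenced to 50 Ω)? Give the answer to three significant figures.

VSWR ≈ 4.09

βl = 2π × 0.205 = 73.8°
tan(βl) = 3.44
Z_in = Z_0·(Z_L + jZ_0·tanβl)/(Z_0 + jZ_L·tanβl) = 85.9 − j93.6 Ω
Γ_s = (Z_in − Z_s)/(Z_in + Z_s) = (35.9 − j93.6)/(136 − j93.6), |Γ_s| = 0.607
VSWR = (1 + |Γ_s|)/(1 − |Γ_s|)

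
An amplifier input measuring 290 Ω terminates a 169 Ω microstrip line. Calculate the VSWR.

VSWR ≈ 1.72

For a purely resistive load, VSWR = R_L/Z_0 or Z_0/R_L (whichever > 1) = 290/169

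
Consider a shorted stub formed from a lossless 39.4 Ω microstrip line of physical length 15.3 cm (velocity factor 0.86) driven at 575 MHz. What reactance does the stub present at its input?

λ = v/f = 0.86·c / 575 MHz = 0.449 m
βl = 2π·l/λ = 2π × 0.341 = 123°
tan(βl) = -1.55
For a shorted stub, Z_in = jZ_0·tan(βl)

X_in ≈ -61.2 Ω (capacitive)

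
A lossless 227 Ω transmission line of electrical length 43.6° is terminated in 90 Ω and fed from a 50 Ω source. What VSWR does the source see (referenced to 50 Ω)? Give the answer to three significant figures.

VSWR ≈ 6.57

tan(βl) = 0.952
Z_in = Z_0·(Z_L + jZ_0·tanβl)/(Z_0 + jZ_L·tanβl) = 150 + j159 Ω
Γ_s = (Z_in − Z_s)/(Z_in + Z_s) = (100 + j159)/(200 + j159), |Γ_s| = 0.736
VSWR = (1 + |Γ_s|)/(1 − |Γ_s|)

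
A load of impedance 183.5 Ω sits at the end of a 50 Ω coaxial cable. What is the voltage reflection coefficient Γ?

Γ = 0.572

Γ = (Z_L − Z_0)/(Z_L + Z_0) = (183.5 − 50)/(183.5 + 50) = 133.5/233.5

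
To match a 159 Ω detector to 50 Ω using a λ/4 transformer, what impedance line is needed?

Z_qwt ≈ 89.2 Ω

Z_qwt = √(Z_0·R_L) = √(50 × 159) = √7950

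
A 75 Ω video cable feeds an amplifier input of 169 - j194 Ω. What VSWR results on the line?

Γ = (Z_L − Z_0)/(Z_L + Z_0) = (94 − j194)/(244 − j194)
|Γ| = 216/312 = 0.692
VSWR = (1 + |Γ|)/(1 − |Γ|) = 1.69/0.308

VSWR ≈ 5.48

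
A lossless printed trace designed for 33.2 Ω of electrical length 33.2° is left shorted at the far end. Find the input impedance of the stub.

Z_in ≈ +j21.7 Ω

tan(βl) = 0.654
For a shorted stub, Z_in = jZ_0·tan(βl)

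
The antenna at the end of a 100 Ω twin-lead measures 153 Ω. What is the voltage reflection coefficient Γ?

Γ = 0.209

Γ = (Z_L − Z_0)/(Z_L + Z_0) = (153 − 100)/(153 + 100) = 53/253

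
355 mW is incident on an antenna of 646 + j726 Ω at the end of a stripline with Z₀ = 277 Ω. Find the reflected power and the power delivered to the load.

|Γ| = |(369 + j726)/(923 + j726)| = 0.694
|Γ|² = 0.481
P_refl = |Γ|²·P_inc = 171 mW, P_del = (1 − |Γ|²)·P_inc = 184 mW

P_reflected ≈ 171 mW; P_delivered ≈ 184 mW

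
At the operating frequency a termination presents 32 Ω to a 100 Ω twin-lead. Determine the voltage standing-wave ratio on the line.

For a purely resistive load, VSWR = R_L/Z_0 or Z_0/R_L (whichever > 1) = 100/32

VSWR ≈ 3.12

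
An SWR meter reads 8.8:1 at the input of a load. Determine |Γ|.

|Γ| = (S − 1)/(S + 1) = (8.8 − 1)/(8.8 + 1) = 7.8/9.8

|Γ| ≈ 0.796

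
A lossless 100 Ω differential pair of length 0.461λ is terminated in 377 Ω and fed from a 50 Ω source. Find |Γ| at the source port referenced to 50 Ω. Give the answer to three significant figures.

βl = 2π × 0.461 = 166°
tan(βl) = -0.25
Z_in = Z_0·(Z_L + jZ_0·tanβl)/(Z_0 + jZ_L·tanβl) = 212 + j175 Ω
Γ_s = (Z_in − Z_s)/(Z_in + Z_s) = (162 + j175)/(262 + j175), |Γ_s| = 0.757

|Γ| ≈ 0.757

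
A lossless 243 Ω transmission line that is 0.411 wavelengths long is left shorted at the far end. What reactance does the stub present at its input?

X_in ≈ -152 Ω (capacitive)

βl = 2π × 0.411 = 148°
tan(βl) = -0.626
For a shorted stub, Z_in = jZ_0·tan(βl)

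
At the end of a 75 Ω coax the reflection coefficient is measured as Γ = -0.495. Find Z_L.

Z_L = Z_0·(1 + Γ)/(1 − Γ) = 75·(0.505)/(1.5)

Z_L ≈ 25.3 Ω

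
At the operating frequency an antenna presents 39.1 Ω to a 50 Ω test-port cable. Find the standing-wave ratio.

VSWR ≈ 1.28

Γ = (39.1 − 50)/(39.1 + 50) = -0.122
VSWR = (1 + 0.122)/(1 − 0.122)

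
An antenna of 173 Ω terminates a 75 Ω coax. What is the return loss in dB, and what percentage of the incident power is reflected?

Γ = (173 − 75)/(173 + 75) = 0.395
RL = −20·log₁₀(0.395) = 8.06 dB
P_refl/P_inc = |Γ|² = 0.156

RL ≈ 8.06 dB; 15.6% of incident power reflected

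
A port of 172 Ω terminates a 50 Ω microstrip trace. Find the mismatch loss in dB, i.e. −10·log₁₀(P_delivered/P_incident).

Γ = (172 − 50)/(172 + 50) = 0.55
|Γ|² = 0.302, so P_del/P_inc = 1 − |Γ|² = 0.698
ML = −10·log₁₀(1 − |Γ|²)

mismatch loss ≈ 1.56 dB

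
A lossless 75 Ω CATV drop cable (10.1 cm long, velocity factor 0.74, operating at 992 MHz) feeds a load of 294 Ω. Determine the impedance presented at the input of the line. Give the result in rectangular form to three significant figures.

λ = v/f = 0.74·c / 992 MHz = 0.224 m
βl = 2π·l/λ = 2π × 0.451 = 162°
tan(βl) = tan(162°) = -0.316
Z_in = Z_0·(Z_L + jZ_0·tanβl)/(Z_0 + jZ_L·tanβl)
     = 75·(294 − j23.7)/(75 − j92.8)

Z_in ≈ 128 + j134 Ω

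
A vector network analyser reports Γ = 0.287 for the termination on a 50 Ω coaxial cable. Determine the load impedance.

Z_L ≈ 90.3 Ω

Z_L = Z_0·(1 + Γ)/(1 − Γ) = 50·(1.29)/(0.713)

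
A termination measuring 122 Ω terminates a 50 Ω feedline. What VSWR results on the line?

Γ = (122 − 50)/(122 + 50) = 0.419
VSWR = (1 + 0.419)/(1 − 0.419)

VSWR ≈ 2.44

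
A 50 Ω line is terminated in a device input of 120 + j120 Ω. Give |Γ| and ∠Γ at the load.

Γ = (Z_L − Z_0)/(Z_L + Z_0) = (70 + j120)/(170 + j120)
|Γ| = 139/208 = 0.668

Γ ≈ 0.668 ∠ 24.5°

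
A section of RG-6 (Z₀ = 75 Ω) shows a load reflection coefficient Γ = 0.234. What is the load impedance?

Z_L ≈ 121 Ω

Z_L = Z_0·(1 + Γ)/(1 − Γ) = 75·(1.23)/(0.766)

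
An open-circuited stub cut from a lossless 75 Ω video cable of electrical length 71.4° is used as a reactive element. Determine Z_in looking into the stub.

tan(βl) = 2.97
For an open-circuited stub, Z_in = −jZ_0·cot(βl) = −jZ_0/tan(βl)

Z_in ≈ −j25.2 Ω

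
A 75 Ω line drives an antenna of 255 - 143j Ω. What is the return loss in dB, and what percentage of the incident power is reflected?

RL ≈ 3.89 dB; 40.9% of incident power reflected

Γ = (180 − j143)/(330 − j143), |Γ| = 0.639
RL = −20·log₁₀(0.639) = 3.89 dB
P_refl/P_inc = |Γ|² = 0.409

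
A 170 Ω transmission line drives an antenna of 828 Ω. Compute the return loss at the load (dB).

Γ = (828 − 170)/(828 + 170) = 0.659
RL = −20·log₁₀|Γ| = −20·log₁₀(0.659)

RL ≈ 3.62 dB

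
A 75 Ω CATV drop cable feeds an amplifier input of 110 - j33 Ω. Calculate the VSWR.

VSWR ≈ 1.69

Γ = (Z_L − Z_0)/(Z_L + Z_0) = (35 − j33)/(185 − j33)
|Γ| = 48.1/188 = 0.256
VSWR = (1 + |Γ|)/(1 − |Γ|) = 1.26/0.744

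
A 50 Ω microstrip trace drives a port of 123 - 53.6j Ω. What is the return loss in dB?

Γ = (73 − j53.6)/(173 − j53.6), |Γ| = 0.5
RL = −20·log₁₀|Γ| = −20·log₁₀(0.5)

RL ≈ 6.02 dB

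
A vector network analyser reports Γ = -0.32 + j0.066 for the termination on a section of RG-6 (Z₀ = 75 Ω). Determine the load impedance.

Z_L = Z_0·(1 + Γ)/(1 − Γ) = 75·(0.68 + j0.066)/(1.32 − j0.066)

Z_L ≈ 38.4 + j5.67 Ω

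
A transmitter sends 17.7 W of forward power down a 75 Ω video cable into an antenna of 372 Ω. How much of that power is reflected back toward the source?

Γ = (372 − 75)/(372 + 75) = 0.664
|Γ|² = 0.441
P_refl = |Γ|²·P_inc = 7.81 W, P_del = (1 − |Γ|²)·P_inc = 9.89 W

P_reflected ≈ 7.81 W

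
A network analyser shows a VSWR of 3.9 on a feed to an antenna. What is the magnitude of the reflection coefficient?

|Γ| = (S − 1)/(S + 1) = (3.9 − 1)/(3.9 + 1) = 2.9/4.9

|Γ| ≈ 0.592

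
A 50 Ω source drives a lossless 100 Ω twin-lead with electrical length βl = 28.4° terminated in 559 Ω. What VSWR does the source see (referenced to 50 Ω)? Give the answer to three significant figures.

VSWR ≈ 9.33

tan(βl) = 0.541
Z_in = Z_0·(Z_L + jZ_0·tanβl)/(Z_0 + jZ_L·tanβl) = 71.3 − j161 Ω
Γ_s = (Z_in − Z_s)/(Z_in + Z_s) = (21.3 − j161)/(121 − j161), |Γ_s| = 0.806
VSWR = (1 + |Γ_s|)/(1 − |Γ_s|)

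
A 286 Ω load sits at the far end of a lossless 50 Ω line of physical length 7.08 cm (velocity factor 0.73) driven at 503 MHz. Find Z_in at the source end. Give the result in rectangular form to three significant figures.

Z_in ≈ 11.9 − j29.3 Ω

λ = v/f = 0.73·c / 503 MHz = 0.435 m
βl = 2π·l/λ = 2π × 0.163 = 58.5°
tan(βl) = tan(58.5°) = 1.63
Z_in = Z_0·(Z_L + jZ_0·tanβl)/(Z_0 + jZ_L·tanβl)
     = 50·(286 + j81.7)/(50 + j467)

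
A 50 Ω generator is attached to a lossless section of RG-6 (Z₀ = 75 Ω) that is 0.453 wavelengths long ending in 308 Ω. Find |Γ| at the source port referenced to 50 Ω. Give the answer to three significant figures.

βl = 2π × 0.453 = 163°
tan(βl) = -0.304
Z_in = Z_0·(Z_L + jZ_0·tanβl)/(Z_0 + jZ_L·tanβl) = 131 + j141 Ω
Γ_s = (Z_in − Z_s)/(Z_in + Z_s) = (81.4 + j141)/(181 + j141), |Γ_s| = 0.709

|Γ| ≈ 0.709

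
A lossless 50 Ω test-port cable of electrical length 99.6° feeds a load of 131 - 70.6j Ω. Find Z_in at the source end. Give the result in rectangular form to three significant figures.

Z_in ≈ 16 + j16.1 Ω

tan(βl) = tan(99.6°) = -5.91
Z_in = Z_0·(Z_L + jZ_0·tanβl)/(Z_0 + jZ_L·tanβl)
     = 50·(131 − j366)/(-367 − j775)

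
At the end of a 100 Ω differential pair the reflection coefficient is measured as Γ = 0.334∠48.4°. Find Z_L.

Z_L = Z_0·(1 + Γ)/(1 − Γ) = 100·(1.22 + j0.25)/(0.778 − j0.25)

Z_L ≈ 133 + j74.8 Ω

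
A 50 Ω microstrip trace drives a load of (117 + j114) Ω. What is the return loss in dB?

Γ = (67 + j114)/(167 + j114), |Γ| = 0.654
RL = −20·log₁₀|Γ| = −20·log₁₀(0.654)

RL ≈ 3.69 dB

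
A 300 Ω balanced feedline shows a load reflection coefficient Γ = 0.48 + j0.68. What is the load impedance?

Z_L ≈ 126 + j557 Ω

Z_L = Z_0·(1 + Γ)/(1 − Γ) = 300·(1.48 + j0.68)/(0.52 − j0.68)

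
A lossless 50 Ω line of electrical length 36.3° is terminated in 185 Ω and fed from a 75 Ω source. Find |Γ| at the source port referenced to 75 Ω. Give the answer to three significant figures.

|Γ| ≈ 0.565

tan(βl) = 0.735
Z_in = Z_0·(Z_L + jZ_0·tanβl)/(Z_0 + jZ_L·tanβl) = 34 − j55.6 Ω
Γ_s = (Z_in − Z_s)/(Z_in + Z_s) = (-41 − j55.6)/(109 − j55.6), |Γ_s| = 0.565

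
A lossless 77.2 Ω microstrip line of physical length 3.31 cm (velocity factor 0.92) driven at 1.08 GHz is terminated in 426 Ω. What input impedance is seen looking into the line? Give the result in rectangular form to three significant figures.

Z_in ≈ 25.7 − j68.5 Ω

λ = v/f = 0.92·c / 1.08 GHz = 0.256 m
βl = 2π·l/λ = 2π × 0.13 = 46.6°
tan(βl) = tan(46.6°) = 1.06
Z_in = Z_0·(Z_L + jZ_0·tanβl)/(Z_0 + jZ_L·tanβl)
     = 77.2·(426 + j81.7)/(77.2 + j451)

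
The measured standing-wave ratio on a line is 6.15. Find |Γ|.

|Γ| ≈ 0.72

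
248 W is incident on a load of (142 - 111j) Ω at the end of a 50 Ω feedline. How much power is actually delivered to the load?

|Γ| = |(92 − j111)/(192 − j111)| = 0.65
|Γ|² = 0.423
P_refl = |Γ|²·P_inc = 105 W, P_del = (1 − |Γ|²)·P_inc = 143 W

P_delivered ≈ 143 W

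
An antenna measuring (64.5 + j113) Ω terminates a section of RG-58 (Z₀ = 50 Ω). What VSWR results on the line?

VSWR ≈ 5.85

Γ = (Z_L − Z_0)/(Z_L + Z_0) = (14.5 + j113)/(114.5 + j113)
|Γ| = 114/161 = 0.708
VSWR = (1 + |Γ|)/(1 − |Γ|) = 1.71/0.292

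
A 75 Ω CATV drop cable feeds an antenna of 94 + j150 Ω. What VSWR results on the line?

VSWR ≈ 5.04

Γ = (Z_L − Z_0)/(Z_L + Z_0) = (19 + j150)/(169 + j150)
|Γ| = 151/226 = 0.669
VSWR = (1 + |Γ|)/(1 − |Γ|) = 1.67/0.331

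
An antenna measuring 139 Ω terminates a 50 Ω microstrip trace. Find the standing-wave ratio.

VSWR ≈ 2.78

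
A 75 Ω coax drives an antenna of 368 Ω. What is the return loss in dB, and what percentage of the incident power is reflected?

Γ = (368 − 75)/(368 + 75) = 0.661
RL = −20·log₁₀(0.661) = 3.59 dB
P_refl/P_inc = |Γ|² = 0.437

RL ≈ 3.59 dB; 43.7% of incident power reflected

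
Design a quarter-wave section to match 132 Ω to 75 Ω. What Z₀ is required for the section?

Z_qwt = √(Z_0·R_L) = √(75 × 132) = √9900

Z_qwt ≈ 99.5 Ω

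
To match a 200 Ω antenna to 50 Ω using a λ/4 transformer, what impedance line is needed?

Z_qwt = √(Z_0·R_L) = √(50 × 200) = √10000

Z_qwt ≈ 100 Ω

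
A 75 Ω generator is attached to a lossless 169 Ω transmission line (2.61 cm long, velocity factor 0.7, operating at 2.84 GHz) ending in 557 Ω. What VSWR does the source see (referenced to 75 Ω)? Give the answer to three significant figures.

VSWR ≈ 3.85

λ = v/f = 0.7·c / 2.84 GHz = 0.0739 m
βl = 2π·l/λ = 2π × 0.353 = 127°
tan(βl) = -1.32
Z_in = Z_0·(Z_L + jZ_0·tanβl)/(Z_0 + jZ_L·tanβl) = 76.5 + j110 Ω
Γ_s = (Z_in − Z_s)/(Z_in + Z_s) = (1.52 + j110)/(152 + j110), |Γ_s| = 0.588
VSWR = (1 + |Γ_s|)/(1 − |Γ_s|)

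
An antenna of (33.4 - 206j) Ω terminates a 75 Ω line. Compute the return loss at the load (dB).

Γ = (-41.6 − j206)/(108.4 − j206), |Γ| = 0.903
RL = −20·log₁₀|Γ| = −20·log₁₀(0.903)

RL ≈ 0.888 dB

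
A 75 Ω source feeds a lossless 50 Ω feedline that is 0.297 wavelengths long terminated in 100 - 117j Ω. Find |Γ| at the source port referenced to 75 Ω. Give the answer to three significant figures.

|Γ| ≈ 0.731

βl = 2π × 0.297 = 107°
tan(βl) = -3.29
Z_in = Z_0·(Z_L + jZ_0·tanβl)/(Z_0 + jZ_L·tanβl) = 13.4 + j28.9 Ω
Γ_s = (Z_in − Z_s)/(Z_in + Z_s) = (-61.6 + j28.9)/(88.4 + j28.9), |Γ_s| = 0.731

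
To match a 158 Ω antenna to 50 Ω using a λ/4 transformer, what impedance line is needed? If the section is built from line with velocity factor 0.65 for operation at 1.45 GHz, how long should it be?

Z_qwt ≈ 88.9 Ω; length ≈ 3.36 cm

Z_qwt = √(Z_0·R_L) = √(50 × 158) = √7900
λ = 0.65·c/f = 0.134 m, so l = λ/4 = 0.0336 m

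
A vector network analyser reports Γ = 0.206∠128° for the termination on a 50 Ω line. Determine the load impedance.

Z_L = Z_0·(1 + Γ)/(1 − Γ) = 50·(0.873 + j0.162)/(1.13 − j0.162)

Z_L ≈ 36.9 + j12.5 Ω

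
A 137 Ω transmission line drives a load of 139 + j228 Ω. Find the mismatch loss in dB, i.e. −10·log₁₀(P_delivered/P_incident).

Γ = (2 + j228)/(276 + j228), |Γ| = 0.637
|Γ|² = 0.406, so P_del/P_inc = 1 − |Γ|² = 0.594
ML = −10·log₁₀(1 − |Γ|²)

mismatch loss ≈ 2.26 dB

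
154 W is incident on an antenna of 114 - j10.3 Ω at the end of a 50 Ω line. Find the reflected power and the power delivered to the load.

|Γ| = |(64 − j10.3)/(164 − j10.3)| = 0.394
|Γ|² = 0.156
P_refl = |Γ|²·P_inc = 24 W, P_del = (1 − |Γ|²)·P_inc = 130 W

P_reflected ≈ 24 W; P_delivered ≈ 130 W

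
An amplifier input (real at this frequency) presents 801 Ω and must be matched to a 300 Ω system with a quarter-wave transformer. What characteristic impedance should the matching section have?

Z_qwt = √(Z_0·R_L) = √(300 × 801) = √240300

Z_qwt ≈ 490 Ω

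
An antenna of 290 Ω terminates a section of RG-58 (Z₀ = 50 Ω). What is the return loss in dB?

RL ≈ 3.03 dB

Γ = (290 − 50)/(290 + 50) = 0.706
RL = −20·log₁₀|Γ| = −20·log₁₀(0.706)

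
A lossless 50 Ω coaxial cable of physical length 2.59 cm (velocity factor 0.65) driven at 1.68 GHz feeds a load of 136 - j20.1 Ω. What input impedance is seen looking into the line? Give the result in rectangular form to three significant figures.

Z_in ≈ 18.1 − j4.71 Ω

λ = v/f = 0.65·c / 1.68 GHz = 0.116 m
βl = 2π·l/λ = 2π × 0.223 = 80.3°
tan(βl) = tan(80.3°) = 5.87
Z_in = Z_0·(Z_L + jZ_0·tanβl)/(Z_0 + jZ_L·tanβl)
     = 50·(136 + j273)/(168 + j798)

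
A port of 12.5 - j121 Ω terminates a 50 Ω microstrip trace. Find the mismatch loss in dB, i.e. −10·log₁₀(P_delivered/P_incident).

mismatch loss ≈ 8.7 dB

Γ = (-37.5 − j121)/(62.5 − j121), |Γ| = 0.93
|Γ|² = 0.865, so P_del/P_inc = 1 − |Γ|² = 0.135
ML = −10·log₁₀(1 − |Γ|²)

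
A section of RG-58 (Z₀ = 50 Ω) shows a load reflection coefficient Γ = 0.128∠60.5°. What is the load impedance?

Z_L = Z_0·(1 + Γ)/(1 − Γ) = 50·(1.06 + j0.111)/(0.937 − j0.111)

Z_L ≈ 55.2 + j12.5 Ω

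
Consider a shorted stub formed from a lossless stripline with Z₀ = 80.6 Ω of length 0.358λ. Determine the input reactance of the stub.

βl = 2π × 0.358 = 129°
tan(βl) = -1.24
For a shorted stub, Z_in = jZ_0·tan(βl)

X_in ≈ -100 Ω (capacitive)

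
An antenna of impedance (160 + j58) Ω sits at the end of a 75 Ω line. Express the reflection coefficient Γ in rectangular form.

Γ ≈ 0.398 + j0.148

Γ = (Z_L − Z_0)/(Z_L + Z_0) = (85 + j58)/(235 + j58)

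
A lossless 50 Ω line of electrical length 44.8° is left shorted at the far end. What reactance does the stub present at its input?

X_in ≈ 49.7 Ω (inductive)

tan(βl) = 0.993
For a shorted stub, Z_in = jZ_0·tan(βl)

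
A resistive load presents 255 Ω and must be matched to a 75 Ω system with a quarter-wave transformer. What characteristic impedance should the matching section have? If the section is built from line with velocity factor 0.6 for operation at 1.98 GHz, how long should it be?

Z_qwt = √(Z_0·R_L) = √(75 × 255) = √19120
λ = 0.6·c/f = 0.0909 m, so l = λ/4 = 0.0227 m

Z_qwt ≈ 138 Ω; length ≈ 2.27 cm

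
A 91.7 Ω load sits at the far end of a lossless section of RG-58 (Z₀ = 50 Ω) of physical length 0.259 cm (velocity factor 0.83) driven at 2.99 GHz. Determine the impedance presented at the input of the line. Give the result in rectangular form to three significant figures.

Z_in ≈ 84.2 − j20.7 Ω

λ = v/f = 0.83·c / 2.99 GHz = 0.0833 m
βl = 2π·l/λ = 2π × 0.0311 = 11.2°
tan(βl) = tan(11.2°) = 0.198
Z_in = Z_0·(Z_L + jZ_0·tanβl)/(Z_0 + jZ_L·tanβl)
     = 50·(91.7 + j9.9)/(50 + j18.2)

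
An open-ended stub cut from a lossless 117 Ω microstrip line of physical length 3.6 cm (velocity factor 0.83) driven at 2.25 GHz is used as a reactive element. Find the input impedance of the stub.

Z_in ≈ +j59.9 Ω

λ = v/f = 0.83·c / 2.25 GHz = 0.111 m
βl = 2π·l/λ = 2π × 0.325 = 117°
tan(βl) = -1.95
For an open-ended stub, Z_in = −jZ_0·cot(βl) = −jZ_0/tan(βl)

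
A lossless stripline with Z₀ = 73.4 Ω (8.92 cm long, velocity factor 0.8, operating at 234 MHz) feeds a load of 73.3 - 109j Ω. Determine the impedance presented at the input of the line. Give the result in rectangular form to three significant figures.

Z_in ≈ 25.2 − j41.8 Ω

λ = v/f = 0.8·c / 234 MHz = 1.03 m
βl = 2π·l/λ = 2π × 0.087 = 31.3°
tan(βl) = tan(31.3°) = 0.608
Z_in = Z_0·(Z_L + jZ_0·tanβl)/(Z_0 + jZ_L·tanβl)
     = 73.4·(73.3 − j64.4)/(140 + j44.6)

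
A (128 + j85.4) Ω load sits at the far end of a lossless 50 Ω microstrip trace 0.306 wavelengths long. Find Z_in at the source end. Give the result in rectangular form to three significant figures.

βl = 2π × 0.306 = 110°
tan(βl) = tan(110°) = -2.72
Z_in = Z_0·(Z_L + jZ_0·tanβl)/(Z_0 + jZ_L·tanβl)
     = 50·(128 − j50.8)/(283 − j349)

Z_in ≈ 13.4 + j7.51 Ω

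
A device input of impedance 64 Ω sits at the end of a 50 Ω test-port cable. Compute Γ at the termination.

Γ = 0.123

Γ = (Z_L − Z_0)/(Z_L + Z_0) = (64 − 50)/(64 + 50) = 14/114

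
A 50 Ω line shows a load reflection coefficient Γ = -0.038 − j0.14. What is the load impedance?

Z_L = Z_0·(1 + Γ)/(1 − Γ) = 50·(0.962 − j0.14)/(1.04 + j0.14)

Z_L ≈ 44.6 − j12.8 Ω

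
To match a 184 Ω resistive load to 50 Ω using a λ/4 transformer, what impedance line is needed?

Z_qwt = √(Z_0·R_L) = √(50 × 184) = √9200

Z_qwt ≈ 95.9 Ω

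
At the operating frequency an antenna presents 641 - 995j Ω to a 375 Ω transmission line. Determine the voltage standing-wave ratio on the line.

VSWR ≈ 6.25

Γ = (Z_L − Z_0)/(Z_L + Z_0) = (266 − j995)/(1016 − j995)
|Γ| = 1030/1420 = 0.724
VSWR = (1 + |Γ|)/(1 − |Γ|) = 1.72/0.276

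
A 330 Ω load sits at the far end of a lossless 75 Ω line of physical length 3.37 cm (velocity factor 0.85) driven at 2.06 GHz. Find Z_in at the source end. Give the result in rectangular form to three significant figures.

Z_in ≈ 17.4 + j10 Ω

λ = v/f = 0.85·c / 2.06 GHz = 0.124 m
βl = 2π·l/λ = 2π × 0.272 = 98°
tan(βl) = tan(98°) = -7.11
Z_in = Z_0·(Z_L + jZ_0·tanβl)/(Z_0 + jZ_L·tanβl)
     = 75·(330 − j533)/(75 − j2350)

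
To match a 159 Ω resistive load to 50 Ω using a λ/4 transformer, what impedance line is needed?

Z_qwt ≈ 89.2 Ω

Z_qwt = √(Z_0·R_L) = √(50 × 159) = √7950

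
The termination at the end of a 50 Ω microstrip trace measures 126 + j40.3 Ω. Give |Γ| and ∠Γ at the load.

Γ ≈ 0.476 ∠ 15°

Γ = (Z_L − Z_0)/(Z_L + Z_0) = (76 + j40.3)/(176 + j40.3)
|Γ| = 86/181 = 0.476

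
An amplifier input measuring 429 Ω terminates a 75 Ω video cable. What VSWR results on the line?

VSWR ≈ 5.72

Γ = (429 − 75)/(429 + 75) = 0.702
VSWR = (1 + 0.702)/(1 − 0.702)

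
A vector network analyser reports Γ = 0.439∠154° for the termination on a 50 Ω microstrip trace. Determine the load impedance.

Z_L ≈ 20.4 + j9.71 Ω

Z_L = Z_0·(1 + Γ)/(1 − Γ) = 50·(0.605 + j0.192)/(1.39 − j0.192)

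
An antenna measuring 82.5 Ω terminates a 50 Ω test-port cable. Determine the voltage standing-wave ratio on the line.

VSWR ≈ 1.65

Γ = (82.5 − 50)/(82.5 + 50) = 0.245
VSWR = (1 + 0.245)/(1 − 0.245)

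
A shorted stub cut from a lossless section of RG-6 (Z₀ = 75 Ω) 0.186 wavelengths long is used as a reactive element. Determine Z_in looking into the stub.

Z_in ≈ +j176 Ω

βl = 2π × 0.186 = 67°
tan(βl) = 2.35
For a shorted stub, Z_in = jZ_0·tan(βl)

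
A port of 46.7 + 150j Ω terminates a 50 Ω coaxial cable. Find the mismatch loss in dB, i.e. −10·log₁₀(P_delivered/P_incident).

Γ = (-3.3 + j150)/(96.7 + j150), |Γ| = 0.841
|Γ|² = 0.707, so P_del/P_inc = 1 − |Γ|² = 0.293
ML = −10·log₁₀(1 − |Γ|²)

mismatch loss ≈ 5.33 dB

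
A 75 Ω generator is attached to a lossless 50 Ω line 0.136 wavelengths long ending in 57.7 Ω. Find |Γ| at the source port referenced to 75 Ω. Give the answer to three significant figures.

|Γ| ≈ 0.221

βl = 2π × 0.136 = 49°
tan(βl) = 1.15
Z_in = Z_0·(Z_L + jZ_0·tanβl)/(Z_0 + jZ_L·tanβl) = 48.5 − j6.91 Ω
Γ_s = (Z_in − Z_s)/(Z_in + Z_s) = (-26.5 − j6.91)/(124 − j6.91), |Γ_s| = 0.221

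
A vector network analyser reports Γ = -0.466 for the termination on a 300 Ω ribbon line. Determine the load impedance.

Z_L = Z_0·(1 + Γ)/(1 − Γ) = 300·(0.534)/(1.47)

Z_L ≈ 109 Ω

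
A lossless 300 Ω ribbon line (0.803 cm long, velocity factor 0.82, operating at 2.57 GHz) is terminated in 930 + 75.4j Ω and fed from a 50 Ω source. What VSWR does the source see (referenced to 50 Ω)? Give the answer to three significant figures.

λ = v/f = 0.82·c / 2.57 GHz = 0.0957 m
βl = 2π·l/λ = 2π × 0.0839 = 30.2°
tan(βl) = 0.582
Z_in = Z_0·(Z_L + jZ_0·tanβl)/(Z_0 + jZ_L·tanβl) = 312 − j368 Ω
Γ_s = (Z_in − Z_s)/(Z_in + Z_s) = (262 − j368)/(362 − j368), |Γ_s| = 0.875
VSWR = (1 + |Γ_s|)/(1 − |Γ_s|)

VSWR ≈ 15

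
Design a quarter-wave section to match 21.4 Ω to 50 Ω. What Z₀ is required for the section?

Z_qwt = √(Z_0·R_L) = √(50 × 21.4) = √1070

Z_qwt ≈ 32.7 Ω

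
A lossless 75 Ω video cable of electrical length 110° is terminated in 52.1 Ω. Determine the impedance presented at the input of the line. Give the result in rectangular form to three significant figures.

Z_in ≈ 95.9 − j23 Ω

tan(βl) = tan(110°) = -2.75
Z_in = Z_0·(Z_L + jZ_0·tanβl)/(Z_0 + jZ_L·tanβl)
     = 75·(52.1 − j206)/(75 − j143)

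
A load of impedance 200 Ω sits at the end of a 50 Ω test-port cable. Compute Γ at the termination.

Γ = (Z_L − Z_0)/(Z_L + Z_0) = (200 − 50)/(200 + 50) = 150/250

Γ = 0.6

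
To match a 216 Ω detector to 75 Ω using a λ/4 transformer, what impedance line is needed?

Z_qwt ≈ 127 Ω

Z_qwt = √(Z_0·R_L) = √(75 × 216) = √16200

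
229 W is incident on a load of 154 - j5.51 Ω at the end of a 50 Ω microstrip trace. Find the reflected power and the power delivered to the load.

|Γ| = |(104 − j5.51)/(204 − j5.51)| = 0.51
|Γ|² = 0.26
P_refl = |Γ|²·P_inc = 59.6 W, P_del = (1 − |Γ|²)·P_inc = 169 W

P_reflected ≈ 59.6 W; P_delivered ≈ 169 W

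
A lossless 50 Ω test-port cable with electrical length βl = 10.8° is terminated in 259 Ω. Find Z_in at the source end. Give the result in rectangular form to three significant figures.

Z_in ≈ 136 − j125 Ω

tan(βl) = tan(10.8°) = 0.191
Z_in = Z_0·(Z_L + jZ_0·tanβl)/(Z_0 + jZ_L·tanβl)
     = 50·(259 + j9.54)/(50 + j49.4)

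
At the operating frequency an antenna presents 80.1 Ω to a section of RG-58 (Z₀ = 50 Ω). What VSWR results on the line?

Γ = (80.1 − 50)/(80.1 + 50) = 0.231
VSWR = (1 + 0.231)/(1 − 0.231)

VSWR ≈ 1.6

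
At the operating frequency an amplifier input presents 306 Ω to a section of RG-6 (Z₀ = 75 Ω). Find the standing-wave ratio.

For a purely resistive load, VSWR = R_L/Z_0 or Z_0/R_L (whichever > 1) = 306/75

VSWR ≈ 4.08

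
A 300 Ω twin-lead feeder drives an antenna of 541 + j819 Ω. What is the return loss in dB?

RL ≈ 2.77 dB

Γ = (241 + j819)/(841 + j819), |Γ| = 0.727
RL = −20·log₁₀|Γ| = −20·log₁₀(0.727)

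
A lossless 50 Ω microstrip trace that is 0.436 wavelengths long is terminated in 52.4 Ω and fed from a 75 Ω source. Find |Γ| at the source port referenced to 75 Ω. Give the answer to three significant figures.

βl = 2π × 0.436 = 157°
tan(βl) = -0.425
Z_in = Z_0·(Z_L + jZ_0·tanβl)/(Z_0 + jZ_L·tanβl) = 51.6 + j1.74 Ω
Γ_s = (Z_in − Z_s)/(Z_in + Z_s) = (-23.4 + j1.74)/(127 + j1.74), |Γ_s| = 0.185

|Γ| ≈ 0.185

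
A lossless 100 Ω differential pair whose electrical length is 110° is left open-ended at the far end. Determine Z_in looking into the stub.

tan(βl) = -2.75
For an open-ended stub, Z_in = −jZ_0·cot(βl) = −jZ_0/tan(βl)

Z_in ≈ +j36.4 Ω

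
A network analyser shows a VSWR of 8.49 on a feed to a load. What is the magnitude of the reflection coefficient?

|Γ| ≈ 0.789

|Γ| = (S − 1)/(S + 1) = (8.49 − 1)/(8.49 + 1) = 7.49/9.49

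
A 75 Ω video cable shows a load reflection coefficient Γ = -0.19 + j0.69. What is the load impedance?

Z_L ≈ 19.3 + j54.7 Ω

Z_L = Z_0·(1 + Γ)/(1 − Γ) = 75·(0.81 + j0.69)/(1.19 − j0.69)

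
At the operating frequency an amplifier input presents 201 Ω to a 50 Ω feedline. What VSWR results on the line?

VSWR ≈ 4.02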